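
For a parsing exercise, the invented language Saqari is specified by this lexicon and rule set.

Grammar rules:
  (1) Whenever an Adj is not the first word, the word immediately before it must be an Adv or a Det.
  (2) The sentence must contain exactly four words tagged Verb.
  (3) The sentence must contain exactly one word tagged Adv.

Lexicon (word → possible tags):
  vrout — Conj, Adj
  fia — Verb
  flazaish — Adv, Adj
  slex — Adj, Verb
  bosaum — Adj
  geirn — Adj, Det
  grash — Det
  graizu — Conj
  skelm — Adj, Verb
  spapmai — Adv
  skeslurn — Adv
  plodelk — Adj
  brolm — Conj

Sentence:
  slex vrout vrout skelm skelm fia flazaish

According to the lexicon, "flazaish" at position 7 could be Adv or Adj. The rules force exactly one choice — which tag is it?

Candidates per position — 1:slex {Adj,Verb}; 2:vrout {Conj,Adj}; 3:vrout {Conj,Adj}; 4:skelm {Adj,Verb}; 5:skelm {Adj,Verb}; 6:fia {Verb}; 7:flazaish {Adv,Adj}.
Position 1: tagging it Adj would leave rule 2 unsatisfiable, so it must be Verb.
Position 2: tagging it Adj would leave rule 1 unsatisfiable, so it must be Conj.
Position 3: tagging it Adj would leave rule 1 unsatisfiable, so it must be Conj.
Position 4: tagging it Adj would leave rule 1 unsatisfiable, so it must be Verb.
Position 5: tagging it Adj would leave rule 1 unsatisfiable, so it must be Verb.
Position 7: tagging it Adj would leave rule 1 unsatisfiable, so it must be Adv.
The only consistent sequence is: Verb Conj Conj Verb Verb Verb Adv.
Rule-by-rule: rule 1 satisfied; rule 2 satisfied; rule 3 satisfied.

Adv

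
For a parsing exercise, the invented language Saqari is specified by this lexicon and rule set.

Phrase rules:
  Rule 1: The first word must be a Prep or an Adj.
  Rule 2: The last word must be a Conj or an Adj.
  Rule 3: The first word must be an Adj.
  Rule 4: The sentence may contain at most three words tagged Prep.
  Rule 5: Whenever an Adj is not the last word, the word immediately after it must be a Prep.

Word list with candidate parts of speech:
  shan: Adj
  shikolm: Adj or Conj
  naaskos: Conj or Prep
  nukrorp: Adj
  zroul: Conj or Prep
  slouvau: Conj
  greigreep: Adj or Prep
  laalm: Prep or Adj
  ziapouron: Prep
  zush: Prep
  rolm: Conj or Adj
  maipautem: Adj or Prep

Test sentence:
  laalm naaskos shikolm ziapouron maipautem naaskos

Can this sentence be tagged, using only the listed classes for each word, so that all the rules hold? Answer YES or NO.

Candidates per position — 1:laalm {Prep,Adj}; 2:naaskos {Conj,Prep}; 3:shikolm {Adj,Conj}; 4:ziapouron {Prep}; 5:maipautem {Adj,Prep}; 6:naaskos {Conj,Prep}.
One satisfying assignment: Adj Prep Conj Prep Prep Conj.
Verifying each rule — rule 1 holds; rule 2 holds; rule 3 holds; rule 4 holds; rule 5 holds.

YES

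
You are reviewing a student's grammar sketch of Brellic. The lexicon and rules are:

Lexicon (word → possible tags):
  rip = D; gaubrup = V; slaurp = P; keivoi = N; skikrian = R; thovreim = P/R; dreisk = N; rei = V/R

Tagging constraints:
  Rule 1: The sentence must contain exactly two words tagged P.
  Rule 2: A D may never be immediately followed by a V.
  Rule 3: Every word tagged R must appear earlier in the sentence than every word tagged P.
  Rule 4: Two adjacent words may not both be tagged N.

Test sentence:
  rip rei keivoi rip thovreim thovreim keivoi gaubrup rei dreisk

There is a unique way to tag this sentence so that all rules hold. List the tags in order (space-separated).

D R N D P P N V V N

Candidates per position — 1:rip {D}; 2:rei {V,R}; 3:keivoi {N}; 4:rip {D}; 5:thovreim {P,R}; 6:thovreim {P,R}; 7:keivoi {N}; 8:gaubrup {V}; 9:rei {V,R}; 10:dreisk {N}.
Position 2: V is ruled out by rule 2; that leaves R.
Position 5: R is ruled out by rule 1; that leaves P.
Position 6: R is ruled out by rule 1; that leaves P.
Position 9: R is ruled out by rule 3; that leaves V.
So the tagging must be: D R N D P P N V V N.
Rule-by-rule: rule 1 holds; rule 2 holds; rule 3 holds; rule 4 holds.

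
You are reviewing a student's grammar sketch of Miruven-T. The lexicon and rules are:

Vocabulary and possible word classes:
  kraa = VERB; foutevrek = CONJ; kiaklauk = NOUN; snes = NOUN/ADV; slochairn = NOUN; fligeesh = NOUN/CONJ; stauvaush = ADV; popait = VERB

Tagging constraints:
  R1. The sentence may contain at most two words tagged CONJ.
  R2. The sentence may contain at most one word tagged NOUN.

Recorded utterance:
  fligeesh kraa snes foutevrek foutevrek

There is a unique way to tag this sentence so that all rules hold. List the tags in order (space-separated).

Candidates per position — 1:fligeesh {NOUN,CONJ}; 2:kraa {VERB}; 3:snes {NOUN,ADV}; 4:foutevrek {CONJ}; 5:foutevrek {CONJ}.
Position 1: tagging it CONJ would leave rule 1 unsatisfiable, so it must be NOUN.
Position 3: tagging it NOUN would leave rule 2 unsatisfiable, so it must be ADV.
The only consistent sequence is: NOUN VERB ADV CONJ CONJ.
Checking: rule 1 satisfied; rule 2 satisfied.

NOUN VERB ADV CONJ CONJ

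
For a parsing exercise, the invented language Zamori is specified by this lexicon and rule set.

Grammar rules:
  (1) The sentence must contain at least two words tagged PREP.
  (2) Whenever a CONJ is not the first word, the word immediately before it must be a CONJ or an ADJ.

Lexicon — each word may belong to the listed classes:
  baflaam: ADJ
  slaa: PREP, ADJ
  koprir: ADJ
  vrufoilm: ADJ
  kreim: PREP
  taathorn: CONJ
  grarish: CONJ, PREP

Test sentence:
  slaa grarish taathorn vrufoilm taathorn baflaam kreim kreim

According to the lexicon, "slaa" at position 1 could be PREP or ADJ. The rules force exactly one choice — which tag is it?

Candidates per position — 1:slaa {PREP,ADJ}; 2:grarish {CONJ,PREP}; 3:taathorn {CONJ}; 4:vrufoilm {ADJ}; 5:taathorn {CONJ}; 6:baflaam {ADJ}; 7:kreim {PREP}; 8:kreim {PREP}.
If word 1 were PREP, no tagging could satisfy rule 2; so word 1 is ADJ.
If word 2 were PREP, no tagging could satisfy rule 2; so word 2 is CONJ.
The only consistent sequence is: ADJ CONJ CONJ ADJ CONJ ADJ PREP PREP.
Check: rule 1 holds; rule 2 holds.

ADJ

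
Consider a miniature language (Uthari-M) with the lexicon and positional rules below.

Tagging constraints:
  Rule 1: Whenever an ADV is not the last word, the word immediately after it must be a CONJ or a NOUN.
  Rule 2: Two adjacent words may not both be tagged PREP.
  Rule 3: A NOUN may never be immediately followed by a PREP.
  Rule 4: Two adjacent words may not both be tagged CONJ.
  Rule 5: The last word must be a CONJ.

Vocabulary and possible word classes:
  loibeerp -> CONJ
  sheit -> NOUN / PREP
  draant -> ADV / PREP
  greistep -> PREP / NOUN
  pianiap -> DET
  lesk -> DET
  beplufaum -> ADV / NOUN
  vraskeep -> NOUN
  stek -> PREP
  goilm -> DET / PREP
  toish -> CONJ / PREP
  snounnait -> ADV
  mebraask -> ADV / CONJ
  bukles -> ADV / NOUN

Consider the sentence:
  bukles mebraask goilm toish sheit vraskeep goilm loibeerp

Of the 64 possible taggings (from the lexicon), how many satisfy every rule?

10

Candidates per position — 1:bukles {ADV,NOUN}; 2:mebraask {ADV,CONJ}; 3:goilm {DET,PREP}; 4:toish {CONJ,PREP}; 5:sheit {NOUN,PREP}; 6:vraskeep {NOUN}; 7:goilm {DET,PREP}; 8:loibeerp {CONJ}.
There are 64 candidate sequences in total.
Checking each against the rules leaves 10 sequences.
Count = 10.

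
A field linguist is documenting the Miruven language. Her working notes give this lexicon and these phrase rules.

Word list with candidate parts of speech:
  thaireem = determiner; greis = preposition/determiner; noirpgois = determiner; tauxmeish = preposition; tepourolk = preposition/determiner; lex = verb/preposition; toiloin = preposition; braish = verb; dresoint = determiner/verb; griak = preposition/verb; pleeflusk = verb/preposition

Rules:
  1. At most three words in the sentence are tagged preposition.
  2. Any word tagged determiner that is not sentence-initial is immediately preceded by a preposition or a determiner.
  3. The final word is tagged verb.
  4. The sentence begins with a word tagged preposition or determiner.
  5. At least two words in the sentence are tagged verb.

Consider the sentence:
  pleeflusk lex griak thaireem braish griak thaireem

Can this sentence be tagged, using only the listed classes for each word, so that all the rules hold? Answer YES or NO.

NO

Candidates per position — 1:pleeflusk {verb,preposition}; 2:lex {verb,preposition}; 3:griak {preposition,verb}; 4:thaireem {determiner}; 5:braish {verb}; 6:griak {preposition,verb}; 7:thaireem {determiner}.
Rule 3 cannot be satisfied by any choice of tags from the lexicon.
So there is no consistent tagging.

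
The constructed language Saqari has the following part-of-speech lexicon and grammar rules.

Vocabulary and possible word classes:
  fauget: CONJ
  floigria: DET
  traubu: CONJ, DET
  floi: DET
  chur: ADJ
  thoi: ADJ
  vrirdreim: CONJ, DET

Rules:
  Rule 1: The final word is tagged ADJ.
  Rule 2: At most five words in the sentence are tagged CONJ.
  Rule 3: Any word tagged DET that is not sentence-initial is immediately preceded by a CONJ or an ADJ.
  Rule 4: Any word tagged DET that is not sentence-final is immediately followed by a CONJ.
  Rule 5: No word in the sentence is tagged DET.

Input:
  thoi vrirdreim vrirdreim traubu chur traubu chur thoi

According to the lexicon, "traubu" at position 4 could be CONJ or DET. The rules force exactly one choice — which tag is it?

Candidates per position — 1:thoi {ADJ}; 2:vrirdreim {CONJ,DET}; 3:vrirdreim {CONJ,DET}; 4:traubu {CONJ,DET}; 5:chur {ADJ}; 6:traubu {CONJ,DET}; 7:chur {ADJ}; 8:thoi {ADJ}.
At position 2, choosing DET makes rule 5 impossible to satisfy; hence CONJ.
At position 3, choosing DET makes rule 5 impossible to satisfy; hence CONJ.
At position 4, choosing DET makes rule 4 impossible to satisfy; hence CONJ.
At position 6, choosing DET makes rule 4 impossible to satisfy; hence CONJ.
That leaves exactly one tagging: ADJ CONJ CONJ CONJ ADJ CONJ ADJ ADJ.
Verifying each rule — rule 1 ✓; rule 2 ✓; rule 3 ✓; rule 4 ✓; rule 5 ✓.

CONJ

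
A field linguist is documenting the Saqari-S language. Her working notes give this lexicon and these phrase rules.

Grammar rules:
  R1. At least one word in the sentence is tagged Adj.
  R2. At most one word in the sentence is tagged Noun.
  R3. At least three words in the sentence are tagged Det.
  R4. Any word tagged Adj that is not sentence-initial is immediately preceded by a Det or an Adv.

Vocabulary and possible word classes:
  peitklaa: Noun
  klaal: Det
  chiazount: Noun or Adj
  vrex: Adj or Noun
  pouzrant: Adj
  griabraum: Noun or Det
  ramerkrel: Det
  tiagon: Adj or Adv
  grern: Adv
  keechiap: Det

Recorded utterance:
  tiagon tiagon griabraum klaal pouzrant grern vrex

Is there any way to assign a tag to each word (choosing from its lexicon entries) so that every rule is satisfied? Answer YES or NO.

Candidates per position — 1:tiagon {Adj,Adv}; 2:tiagon {Adj,Adv}; 3:griabraum {Noun,Det}; 4:klaal {Det}; 5:pouzrant {Adj}; 6:grern {Adv}; 7:vrex {Adj,Noun}.
Rule 3 cannot be satisfied by any choice of tags from the lexicon.
So there is no consistent tagging.

NO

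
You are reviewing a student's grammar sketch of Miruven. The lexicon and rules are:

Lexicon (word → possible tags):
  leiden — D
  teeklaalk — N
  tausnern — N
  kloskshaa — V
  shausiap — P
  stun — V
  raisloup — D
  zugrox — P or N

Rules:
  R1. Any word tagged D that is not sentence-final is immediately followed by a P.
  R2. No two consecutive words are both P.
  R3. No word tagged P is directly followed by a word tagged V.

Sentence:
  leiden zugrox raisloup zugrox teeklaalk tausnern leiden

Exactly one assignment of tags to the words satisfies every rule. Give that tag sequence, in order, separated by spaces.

Candidates per position — 1:leiden {D}; 2:zugrox {P,N}; 3:raisloup {D}; 4:zugrox {P,N}; 5:teeklaalk {N}; 6:tausnern {N}; 7:leiden {D}.
Word 2 cannot be N — rule 1 would then fail for every completion. It is P.
Word 4 cannot be N — rule 1 would then fail for every completion. It is P.
The unique satisfying tagging is: D P D P N N D.
Checking: rule 1 ✓; rule 2 ✓; rule 3 ✓.

D P D P N N D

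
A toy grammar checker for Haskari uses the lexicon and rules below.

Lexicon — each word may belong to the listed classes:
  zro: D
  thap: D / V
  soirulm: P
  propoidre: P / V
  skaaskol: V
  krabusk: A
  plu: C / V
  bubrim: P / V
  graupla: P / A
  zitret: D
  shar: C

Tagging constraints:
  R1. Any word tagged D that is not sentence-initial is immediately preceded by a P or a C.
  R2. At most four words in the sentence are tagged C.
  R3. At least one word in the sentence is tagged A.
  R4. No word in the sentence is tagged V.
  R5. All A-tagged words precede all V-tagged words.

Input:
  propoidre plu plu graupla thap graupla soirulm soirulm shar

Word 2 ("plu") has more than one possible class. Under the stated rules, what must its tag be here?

C

Candidates per position — 1:propoidre {P,V}; 2:plu {C,V}; 3:plu {C,V}; 4:graupla {P,A}; 5:thap {D,V}; 6:graupla {P,A}; 7:soirulm {P}; 8:soirulm {P}; 9:shar {C}.
At position 1, choosing V makes rule 4 impossible to satisfy; hence P.
At position 2, choosing V makes rule 4 impossible to satisfy; hence C.
At position 3, choosing V makes rule 4 impossible to satisfy; hence C.
At position 5, choosing V makes rule 4 impossible to satisfy; hence D.
At position 4, choosing A makes rule 1 impossible to satisfy; hence P.
At position 6, choosing P makes rule 3 impossible to satisfy; hence A.
The only consistent sequence is: P C C P D A P P C.
Checking: rule 1 ok; rule 2 ok; rule 3 ok; rule 4 ok; rule 5 ok.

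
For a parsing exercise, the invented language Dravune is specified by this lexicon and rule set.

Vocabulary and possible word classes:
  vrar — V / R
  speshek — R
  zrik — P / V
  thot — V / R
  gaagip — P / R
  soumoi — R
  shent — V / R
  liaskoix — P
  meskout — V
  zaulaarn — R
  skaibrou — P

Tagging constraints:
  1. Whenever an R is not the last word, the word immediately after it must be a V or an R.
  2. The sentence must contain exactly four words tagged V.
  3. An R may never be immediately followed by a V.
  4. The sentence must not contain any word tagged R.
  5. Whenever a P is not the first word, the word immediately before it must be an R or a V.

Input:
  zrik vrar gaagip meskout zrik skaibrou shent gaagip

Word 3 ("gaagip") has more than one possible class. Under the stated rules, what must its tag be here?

P

Candidates per position — 1:zrik {P,V}; 2:vrar {V,R}; 3:gaagip {P,R}; 4:meskout {V}; 5:zrik {P,V}; 6:skaibrou {P}; 7:shent {V,R}; 8:gaagip {P,R}.
At position 2, choosing R makes rule 4 impossible to satisfy; hence V.
At position 3, choosing R makes rule 3 impossible to satisfy; hence P.
At position 5, choosing P makes rule 5 impossible to satisfy; hence V.
At position 7, choosing R makes rule 4 impossible to satisfy; hence V.
At position 8, choosing R makes rule 4 impossible to satisfy; hence P.
At position 1, choosing V makes rule 2 impossible to satisfy; hence P.
The only consistent sequence is: P V P V V P V P.
Rule-by-rule: rule 1 holds; rule 2 holds; rule 3 holds; rule 4 holds; rule 5 holds.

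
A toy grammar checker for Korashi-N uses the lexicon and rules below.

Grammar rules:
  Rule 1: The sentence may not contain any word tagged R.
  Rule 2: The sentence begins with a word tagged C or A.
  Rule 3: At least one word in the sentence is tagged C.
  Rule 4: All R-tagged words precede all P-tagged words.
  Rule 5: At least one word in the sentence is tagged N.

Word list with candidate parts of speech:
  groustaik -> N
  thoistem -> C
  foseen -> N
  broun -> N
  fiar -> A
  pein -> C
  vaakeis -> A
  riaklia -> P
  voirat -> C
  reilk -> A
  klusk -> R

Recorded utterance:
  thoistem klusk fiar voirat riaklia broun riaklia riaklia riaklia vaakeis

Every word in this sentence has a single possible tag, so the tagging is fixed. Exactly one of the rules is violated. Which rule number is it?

1

Fixed tagging: C R A C P N P P P A.
Rule check: R1 violated, R2 holds, R3 holds, R4 holds, R5 holds.
Only rule 1 fails.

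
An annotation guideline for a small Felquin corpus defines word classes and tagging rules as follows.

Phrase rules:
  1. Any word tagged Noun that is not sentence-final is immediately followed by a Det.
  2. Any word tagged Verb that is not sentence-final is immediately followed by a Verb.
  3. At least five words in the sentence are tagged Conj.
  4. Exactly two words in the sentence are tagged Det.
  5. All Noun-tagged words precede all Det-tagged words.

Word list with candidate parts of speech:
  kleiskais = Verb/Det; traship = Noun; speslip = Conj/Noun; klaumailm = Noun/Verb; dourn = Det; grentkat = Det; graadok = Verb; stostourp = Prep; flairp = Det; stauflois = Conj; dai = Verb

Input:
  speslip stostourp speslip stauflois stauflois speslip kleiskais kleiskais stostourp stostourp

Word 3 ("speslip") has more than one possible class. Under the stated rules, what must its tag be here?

Conj

Candidates per position — 1:speslip {Conj,Noun}; 2:stostourp {Prep}; 3:speslip {Conj,Noun}; 4:stauflois {Conj}; 5:stauflois {Conj}; 6:speslip {Conj,Noun}; 7:kleiskais {Verb,Det}; 8:kleiskais {Verb,Det}; 9:stostourp {Prep}; 10:stostourp {Prep}.
Word 1 cannot be Noun — rule 1 would then fail for every completion. It is Conj.
Word 3 cannot be Noun — rule 1 would then fail for every completion. It is Conj.
Word 6 cannot be Noun — rule 3 would then fail for every completion. It is Conj.
Word 7 cannot be Verb — rule 2 would then fail for every completion. It is Det.
Word 8 cannot be Verb — rule 2 would then fail for every completion. It is Det.
The unique satisfying tagging is: Conj Prep Conj Conj Conj Conj Det Det Prep Prep.
Verifying each rule — rule 1 satisfied; rule 2 satisfied; rule 3 satisfied; rule 4 satisfied; rule 5 satisfied.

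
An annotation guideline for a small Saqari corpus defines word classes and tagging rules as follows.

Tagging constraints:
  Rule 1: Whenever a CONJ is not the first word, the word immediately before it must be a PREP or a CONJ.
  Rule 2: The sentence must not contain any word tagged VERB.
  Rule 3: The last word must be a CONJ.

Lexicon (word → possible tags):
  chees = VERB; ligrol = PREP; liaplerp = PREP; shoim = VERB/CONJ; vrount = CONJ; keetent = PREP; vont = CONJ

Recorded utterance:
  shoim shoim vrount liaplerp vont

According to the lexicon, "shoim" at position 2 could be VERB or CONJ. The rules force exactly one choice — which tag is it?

Candidates per position — 1:shoim {VERB,CONJ}; 2:shoim {VERB,CONJ}; 3:vrount {CONJ}; 4:liaplerp {PREP}; 5:vont {CONJ}.
If word 1 were VERB, no tagging could satisfy rule 1; so word 1 is CONJ.
If word 2 were VERB, no tagging could satisfy rule 1; so word 2 is CONJ.
The unique satisfying tagging is: CONJ CONJ CONJ PREP CONJ.
Check: rule 1 ✓; rule 2 ✓; rule 3 ✓.

CONJ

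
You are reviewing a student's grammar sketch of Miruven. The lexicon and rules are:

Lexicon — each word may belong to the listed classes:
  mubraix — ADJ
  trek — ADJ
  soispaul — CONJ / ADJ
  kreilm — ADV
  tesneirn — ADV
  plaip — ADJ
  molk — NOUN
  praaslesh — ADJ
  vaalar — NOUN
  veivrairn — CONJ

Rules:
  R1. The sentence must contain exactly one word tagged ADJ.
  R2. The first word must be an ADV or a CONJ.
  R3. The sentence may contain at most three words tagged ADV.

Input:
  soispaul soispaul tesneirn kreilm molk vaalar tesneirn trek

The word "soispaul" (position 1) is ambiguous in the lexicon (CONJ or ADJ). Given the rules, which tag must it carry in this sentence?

Candidates per position — 1:soispaul {CONJ,ADJ}; 2:soispaul {CONJ,ADJ}; 3:tesneirn {ADV}; 4:kreilm {ADV}; 5:molk {NOUN}; 6:vaalar {NOUN}; 7:tesneirn {ADV}; 8:trek {ADJ}.
If word 1 were ADJ, no tagging could satisfy rule 1; so word 1 is CONJ.
If word 2 were ADJ, no tagging could satisfy rule 1; so word 2 is CONJ.
The only consistent sequence is: CONJ CONJ ADV ADV NOUN NOUN ADV ADJ.
Checking: rule 1 satisfied; rule 2 satisfied; rule 3 satisfied.

CONJ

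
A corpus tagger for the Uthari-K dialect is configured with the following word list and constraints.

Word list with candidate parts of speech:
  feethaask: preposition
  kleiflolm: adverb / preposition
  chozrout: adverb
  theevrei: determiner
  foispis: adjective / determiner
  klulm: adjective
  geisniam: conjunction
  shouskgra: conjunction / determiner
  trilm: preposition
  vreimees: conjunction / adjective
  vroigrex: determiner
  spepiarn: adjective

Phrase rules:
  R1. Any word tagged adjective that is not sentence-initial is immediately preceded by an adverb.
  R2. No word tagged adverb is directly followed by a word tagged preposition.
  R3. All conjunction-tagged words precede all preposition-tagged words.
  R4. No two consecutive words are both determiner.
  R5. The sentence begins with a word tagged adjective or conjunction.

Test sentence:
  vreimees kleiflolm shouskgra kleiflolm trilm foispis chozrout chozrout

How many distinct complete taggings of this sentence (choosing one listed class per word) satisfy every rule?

6

Candidates per position — 1:vreimees {conjunction,adjective}; 2:kleiflolm {adverb,preposition}; 3:shouskgra {conjunction,determiner}; 4:kleiflolm {adverb,preposition}; 5:trilm {preposition}; 6:foispis {adjective,determiner}; 7:chozrout {adverb}; 8:chozrout {adverb}.
There are 32 candidate sequences in total.
Checking each against the rules leaves 6 sequences.
Count = 6.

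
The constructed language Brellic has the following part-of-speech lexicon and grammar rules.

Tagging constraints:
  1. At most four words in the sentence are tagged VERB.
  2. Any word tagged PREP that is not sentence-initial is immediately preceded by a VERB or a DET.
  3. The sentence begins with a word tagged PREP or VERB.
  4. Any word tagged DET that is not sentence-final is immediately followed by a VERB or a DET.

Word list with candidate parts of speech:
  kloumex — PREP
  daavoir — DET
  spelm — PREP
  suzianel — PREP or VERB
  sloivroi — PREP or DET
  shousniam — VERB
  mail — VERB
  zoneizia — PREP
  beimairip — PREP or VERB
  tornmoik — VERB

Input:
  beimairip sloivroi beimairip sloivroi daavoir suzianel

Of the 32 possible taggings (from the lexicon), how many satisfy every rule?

Candidates per position — 1:beimairip {PREP,VERB}; 2:sloivroi {PREP,DET}; 3:beimairip {PREP,VERB}; 4:sloivroi {PREP,DET}; 5:daavoir {DET}; 6:suzianel {PREP,VERB}.
There are 32 candidate sequences in total.
Checking each against the rules leaves 6 sequences.
Count = 6.

6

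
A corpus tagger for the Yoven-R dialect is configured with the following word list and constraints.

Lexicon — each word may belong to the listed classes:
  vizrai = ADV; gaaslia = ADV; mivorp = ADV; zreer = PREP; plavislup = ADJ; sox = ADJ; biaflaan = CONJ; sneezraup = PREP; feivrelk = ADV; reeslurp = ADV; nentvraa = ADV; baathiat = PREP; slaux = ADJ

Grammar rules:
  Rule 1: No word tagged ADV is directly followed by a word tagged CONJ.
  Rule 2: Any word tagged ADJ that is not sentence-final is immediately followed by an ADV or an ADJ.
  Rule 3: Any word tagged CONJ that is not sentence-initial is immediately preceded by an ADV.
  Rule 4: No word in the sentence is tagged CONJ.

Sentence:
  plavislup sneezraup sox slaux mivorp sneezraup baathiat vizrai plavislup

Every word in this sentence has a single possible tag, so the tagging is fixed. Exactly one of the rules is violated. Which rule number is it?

2

Fixed tagging: ADJ PREP ADJ ADJ ADV PREP PREP ADV ADJ.
Applying the rules: R1 ✓, R2 ✗, R3 ✓, R4 ✓.
Only rule 2 fails.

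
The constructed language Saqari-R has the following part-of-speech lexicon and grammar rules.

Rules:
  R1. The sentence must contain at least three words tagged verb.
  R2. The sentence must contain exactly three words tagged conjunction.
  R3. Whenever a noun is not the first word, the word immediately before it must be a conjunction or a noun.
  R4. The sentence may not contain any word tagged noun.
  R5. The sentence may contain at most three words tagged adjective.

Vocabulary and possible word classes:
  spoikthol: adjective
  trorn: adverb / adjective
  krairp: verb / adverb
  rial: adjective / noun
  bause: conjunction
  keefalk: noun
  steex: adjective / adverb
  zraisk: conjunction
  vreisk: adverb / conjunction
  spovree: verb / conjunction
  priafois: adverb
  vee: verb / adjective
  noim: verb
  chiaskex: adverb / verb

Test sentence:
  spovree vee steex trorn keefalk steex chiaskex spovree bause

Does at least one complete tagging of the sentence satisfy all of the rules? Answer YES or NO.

NO

Candidates per position — 1:spovree {verb,conjunction}; 2:vee {verb,adjective}; 3:steex {adjective,adverb}; 4:trorn {adverb,adjective}; 5:keefalk {noun}; 6:steex {adjective,adverb}; 7:chiaskex {adverb,verb}; 8:spovree {verb,conjunction}; 9:bause {conjunction}.
Rule 3 cannot be satisfied by any choice of tags from the lexicon.
So there is no consistent tagging.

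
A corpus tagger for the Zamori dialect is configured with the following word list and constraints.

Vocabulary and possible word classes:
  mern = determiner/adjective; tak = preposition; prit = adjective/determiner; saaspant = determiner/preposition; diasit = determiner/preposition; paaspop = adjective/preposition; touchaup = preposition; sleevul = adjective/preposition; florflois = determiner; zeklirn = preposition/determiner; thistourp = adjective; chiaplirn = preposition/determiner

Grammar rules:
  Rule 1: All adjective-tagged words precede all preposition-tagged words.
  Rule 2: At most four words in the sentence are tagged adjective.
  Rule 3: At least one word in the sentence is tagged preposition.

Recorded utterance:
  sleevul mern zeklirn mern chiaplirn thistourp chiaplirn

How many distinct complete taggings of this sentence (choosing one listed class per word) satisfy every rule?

4

Candidates per position — 1:sleevul {adjective,preposition}; 2:mern {determiner,adjective}; 3:zeklirn {preposition,determiner}; 4:mern {determiner,adjective}; 5:chiaplirn {preposition,determiner}; 6:thistourp {adjective}; 7:chiaplirn {preposition,determiner}.
There are 64 candidate sequences in total.
The sequences that satisfy every rule: adjective determiner determiner determiner determiner adjective preposition; adjective determiner determiner adjective determiner adjective preposition; adjective adjective determiner determiner determiner adjective preposition; adjective adjective determiner adjective determiner adjective preposition.
Count = 4.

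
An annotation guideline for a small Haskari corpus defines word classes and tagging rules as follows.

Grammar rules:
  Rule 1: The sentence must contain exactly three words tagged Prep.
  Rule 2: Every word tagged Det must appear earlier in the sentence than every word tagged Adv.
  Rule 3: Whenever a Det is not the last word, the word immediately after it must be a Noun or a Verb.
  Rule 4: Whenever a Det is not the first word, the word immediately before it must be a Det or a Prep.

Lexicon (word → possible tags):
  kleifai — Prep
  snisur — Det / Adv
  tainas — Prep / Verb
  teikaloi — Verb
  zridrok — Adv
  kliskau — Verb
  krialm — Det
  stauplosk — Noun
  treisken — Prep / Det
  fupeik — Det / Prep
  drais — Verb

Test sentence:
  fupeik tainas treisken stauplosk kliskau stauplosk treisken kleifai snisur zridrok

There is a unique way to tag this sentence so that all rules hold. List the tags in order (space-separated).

Det Verb Prep Noun Verb Noun Prep Prep Adv Adv

Candidates per position — 1:fupeik {Det,Prep}; 2:tainas {Prep,Verb}; 3:treisken {Prep,Det}; 4:stauplosk {Noun}; 5:kliskau {Verb}; 6:stauplosk {Noun}; 7:treisken {Prep,Det}; 8:kleifai {Prep}; 9:snisur {Det,Adv}; 10:zridrok {Adv}.
Word 7 cannot be Det — rule 3 would then fail for every completion. It is Prep.
Word 9 cannot be Det — rule 3 would then fail for every completion. It is Adv.
The remaining ambiguous positions (1, 2, 3) are resolved jointly — only one combination satisfies every rule.
The unique satisfying tagging is: Det Verb Prep Noun Verb Noun Prep Prep Adv Adv.
Rule-by-rule: rule 1 holds; rule 2 holds; rule 3 holds; rule 4 holds.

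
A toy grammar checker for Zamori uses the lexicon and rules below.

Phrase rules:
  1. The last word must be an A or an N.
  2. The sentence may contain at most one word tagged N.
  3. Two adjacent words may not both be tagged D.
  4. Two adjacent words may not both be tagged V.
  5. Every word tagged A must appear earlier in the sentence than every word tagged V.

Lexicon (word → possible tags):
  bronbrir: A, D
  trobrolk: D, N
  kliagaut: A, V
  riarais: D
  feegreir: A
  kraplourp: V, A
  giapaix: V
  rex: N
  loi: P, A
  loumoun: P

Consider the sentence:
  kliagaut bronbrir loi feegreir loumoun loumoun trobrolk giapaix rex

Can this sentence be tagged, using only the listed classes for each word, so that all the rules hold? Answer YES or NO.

Candidates per position — 1:kliagaut {A,V}; 2:bronbrir {A,D}; 3:loi {P,A}; 4:feegreir {A}; 5:loumoun {P}; 6:loumoun {P}; 7:trobrolk {D,N}; 8:giapaix {V}; 9:rex {N}.
One satisfying assignment: A D P A P P D V N.
Check: rule 1 ✓; rule 2 ✓; rule 3 ✓; rule 4 ✓; rule 5 ✓.

YES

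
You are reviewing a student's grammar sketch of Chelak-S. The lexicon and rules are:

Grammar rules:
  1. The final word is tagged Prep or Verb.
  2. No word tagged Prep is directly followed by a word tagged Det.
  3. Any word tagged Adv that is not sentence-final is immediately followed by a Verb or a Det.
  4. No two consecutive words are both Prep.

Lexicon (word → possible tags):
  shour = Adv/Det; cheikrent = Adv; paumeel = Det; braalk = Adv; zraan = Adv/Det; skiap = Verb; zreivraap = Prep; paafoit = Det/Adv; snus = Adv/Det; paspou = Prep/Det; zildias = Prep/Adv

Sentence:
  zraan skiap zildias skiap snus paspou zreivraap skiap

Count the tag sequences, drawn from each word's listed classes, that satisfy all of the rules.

Candidates per position — 1:zraan {Adv,Det}; 2:skiap {Verb}; 3:zildias {Prep,Adv}; 4:skiap {Verb}; 5:snus {Adv,Det}; 6:paspou {Prep,Det}; 7:zreivraap {Prep}; 8:skiap {Verb}.
There are 16 candidate sequences in total.
Checking each against the rules leaves 8 sequences.
Count = 8.

8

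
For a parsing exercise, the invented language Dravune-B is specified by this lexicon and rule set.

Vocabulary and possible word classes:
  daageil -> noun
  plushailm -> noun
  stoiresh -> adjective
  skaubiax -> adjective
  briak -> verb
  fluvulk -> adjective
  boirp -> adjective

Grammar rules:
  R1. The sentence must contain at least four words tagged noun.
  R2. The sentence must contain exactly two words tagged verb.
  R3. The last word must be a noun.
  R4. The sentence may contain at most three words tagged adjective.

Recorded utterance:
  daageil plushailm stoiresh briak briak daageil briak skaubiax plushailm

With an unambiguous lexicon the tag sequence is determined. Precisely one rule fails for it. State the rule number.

2

Fixed tagging: noun noun adjective verb verb noun verb adjective noun.
Rule check: R1 holds, R2 violated, R3 holds, R4 holds.
Only rule 2 fails.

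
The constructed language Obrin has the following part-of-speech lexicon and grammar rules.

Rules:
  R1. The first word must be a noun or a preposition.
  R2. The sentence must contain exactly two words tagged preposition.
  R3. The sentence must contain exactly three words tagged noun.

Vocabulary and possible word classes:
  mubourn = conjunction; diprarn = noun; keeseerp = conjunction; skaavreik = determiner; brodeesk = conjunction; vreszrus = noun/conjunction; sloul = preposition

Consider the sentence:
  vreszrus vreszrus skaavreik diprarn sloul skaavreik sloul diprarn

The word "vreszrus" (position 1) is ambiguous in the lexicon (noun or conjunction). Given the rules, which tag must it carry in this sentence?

Candidates per position — 1:vreszrus {noun,conjunction}; 2:vreszrus {noun,conjunction}; 3:skaavreik {determiner}; 4:diprarn {noun}; 5:sloul {preposition}; 6:skaavreik {determiner}; 7:sloul {preposition}; 8:diprarn {noun}.
Position 1: conjunction is ruled out by rule 1; that leaves noun.
Position 2: noun is ruled out by rule 3; that leaves conjunction.
The only consistent sequence is: noun conjunction determiner noun preposition determiner preposition noun.
Verifying each rule — rule 1 holds; rule 2 holds; rule 3 holds.

noun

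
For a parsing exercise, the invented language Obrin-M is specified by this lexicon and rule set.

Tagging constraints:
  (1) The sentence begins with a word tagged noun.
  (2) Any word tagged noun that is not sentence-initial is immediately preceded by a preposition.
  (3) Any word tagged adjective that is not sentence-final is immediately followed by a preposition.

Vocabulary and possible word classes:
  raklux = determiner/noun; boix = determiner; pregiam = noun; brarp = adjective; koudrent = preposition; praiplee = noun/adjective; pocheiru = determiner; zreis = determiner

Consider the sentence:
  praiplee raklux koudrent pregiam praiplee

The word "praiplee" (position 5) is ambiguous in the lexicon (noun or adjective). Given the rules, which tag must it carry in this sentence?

Candidates per position — 1:praiplee {noun,adjective}; 2:raklux {determiner,noun}; 3:koudrent {preposition}; 4:pregiam {noun}; 5:praiplee {noun,adjective}.
If word 1 were adjective, no tagging could satisfy rule 1; so word 1 is noun.
If word 2 were noun, no tagging could satisfy rule 2; so word 2 is determiner.
If word 5 were noun, no tagging could satisfy rule 2; so word 5 is adjective.
The only consistent sequence is: noun determiner preposition noun adjective.
Rule-by-rule: rule 1 holds; rule 2 holds; rule 3 holds.

adjective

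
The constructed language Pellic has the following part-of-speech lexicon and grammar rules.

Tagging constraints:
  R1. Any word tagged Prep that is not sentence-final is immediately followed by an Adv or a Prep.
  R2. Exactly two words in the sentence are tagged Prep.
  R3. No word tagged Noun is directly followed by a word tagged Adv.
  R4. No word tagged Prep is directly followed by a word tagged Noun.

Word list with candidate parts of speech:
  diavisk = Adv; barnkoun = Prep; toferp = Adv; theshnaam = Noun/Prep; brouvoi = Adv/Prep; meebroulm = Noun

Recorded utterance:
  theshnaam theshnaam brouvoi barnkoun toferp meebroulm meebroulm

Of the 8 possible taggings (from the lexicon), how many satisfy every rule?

2

Candidates per position — 1:theshnaam {Noun,Prep}; 2:theshnaam {Noun,Prep}; 3:brouvoi {Adv,Prep}; 4:barnkoun {Prep}; 5:toferp {Adv}; 6:meebroulm {Noun}; 7:meebroulm {Noun}.
There are 8 candidate sequences in total.
The sequences that satisfy every rule: Noun Noun Prep Prep Adv Noun Noun; Noun Prep Adv Prep Adv Noun Noun.
Count = 2.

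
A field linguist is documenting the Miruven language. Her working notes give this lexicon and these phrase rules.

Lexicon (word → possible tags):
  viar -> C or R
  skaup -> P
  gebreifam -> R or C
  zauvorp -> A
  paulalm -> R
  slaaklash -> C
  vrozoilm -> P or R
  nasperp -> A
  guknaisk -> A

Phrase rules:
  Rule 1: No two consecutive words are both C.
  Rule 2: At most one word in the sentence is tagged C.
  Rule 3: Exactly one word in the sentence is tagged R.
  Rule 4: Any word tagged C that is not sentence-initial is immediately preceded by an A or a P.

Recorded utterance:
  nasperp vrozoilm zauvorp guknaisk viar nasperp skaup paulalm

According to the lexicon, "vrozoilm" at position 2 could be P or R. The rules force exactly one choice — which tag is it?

Candidates per position — 1:nasperp {A}; 2:vrozoilm {P,R}; 3:zauvorp {A}; 4:guknaisk {A}; 5:viar {C,R}; 6:nasperp {A}; 7:skaup {P}; 8:paulalm {R}.
At position 2, choosing R makes rule 3 impossible to satisfy; hence P.
At position 5, choosing R makes rule 3 impossible to satisfy; hence C.
The unique satisfying tagging is: A P A A C A P R.
Verifying each rule — rule 1 satisfied; rule 2 satisfied; rule 3 satisfied; rule 4 satisfied.

P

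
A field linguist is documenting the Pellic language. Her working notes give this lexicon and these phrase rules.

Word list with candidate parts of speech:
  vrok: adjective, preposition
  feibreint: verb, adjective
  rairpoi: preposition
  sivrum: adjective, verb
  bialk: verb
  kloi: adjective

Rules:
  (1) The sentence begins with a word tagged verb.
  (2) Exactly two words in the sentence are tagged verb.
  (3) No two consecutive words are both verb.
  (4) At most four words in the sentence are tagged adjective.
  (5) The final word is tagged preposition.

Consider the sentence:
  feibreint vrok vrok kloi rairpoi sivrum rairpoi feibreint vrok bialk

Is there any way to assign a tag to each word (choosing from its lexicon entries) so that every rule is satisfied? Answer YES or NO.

NO

Candidates per position — 1:feibreint {verb,adjective}; 2:vrok {adjective,preposition}; 3:vrok {adjective,preposition}; 4:kloi {adjective}; 5:rairpoi {preposition}; 6:sivrum {adjective,verb}; 7:rairpoi {preposition}; 8:feibreint {verb,adjective}; 9:vrok {adjective,preposition}; 10:bialk {verb}.
Rule 5 cannot be satisfied by any choice of tags from the lexicon.
So there is no consistent tagging.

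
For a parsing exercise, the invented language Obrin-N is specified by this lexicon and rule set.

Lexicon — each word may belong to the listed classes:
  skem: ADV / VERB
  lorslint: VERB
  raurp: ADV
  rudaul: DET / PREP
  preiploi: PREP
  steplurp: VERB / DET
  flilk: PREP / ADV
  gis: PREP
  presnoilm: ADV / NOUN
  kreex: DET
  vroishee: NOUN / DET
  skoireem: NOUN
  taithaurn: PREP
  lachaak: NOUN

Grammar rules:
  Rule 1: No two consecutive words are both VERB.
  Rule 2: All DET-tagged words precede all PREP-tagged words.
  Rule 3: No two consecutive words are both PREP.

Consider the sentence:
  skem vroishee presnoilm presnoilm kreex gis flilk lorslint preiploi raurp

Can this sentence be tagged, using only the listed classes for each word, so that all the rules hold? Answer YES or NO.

YES

Candidates per position — 1:skem {ADV,VERB}; 2:vroishee {NOUN,DET}; 3:presnoilm {ADV,NOUN}; 4:presnoilm {ADV,NOUN}; 5:kreex {DET}; 6:gis {PREP}; 7:flilk {PREP,ADV}; 8:lorslint {VERB}; 9:preiploi {PREP}; 10:raurp {ADV}.
One satisfying assignment: VERB NOUN ADV NOUN DET PREP ADV VERB PREP ADV.
Check: rule 1 ok; rule 2 ok; rule 3 ok.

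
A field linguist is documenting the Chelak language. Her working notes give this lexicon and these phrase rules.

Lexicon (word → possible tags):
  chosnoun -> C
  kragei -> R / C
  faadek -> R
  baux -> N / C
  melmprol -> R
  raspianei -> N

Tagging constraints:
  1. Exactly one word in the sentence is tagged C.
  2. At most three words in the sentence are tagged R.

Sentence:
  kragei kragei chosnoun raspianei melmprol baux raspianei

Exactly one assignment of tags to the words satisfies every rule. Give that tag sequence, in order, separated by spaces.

Candidates per position — 1:kragei {R,C}; 2:kragei {R,C}; 3:chosnoun {C}; 4:raspianei {N}; 5:melmprol {R}; 6:baux {N,C}; 7:raspianei {N}.
Position 1: C is ruled out by rule 1; that leaves R.
Position 2: C is ruled out by rule 1; that leaves R.
Position 6: C is ruled out by rule 1; that leaves N.
The unique satisfying tagging is: R R C N R N N.
Check: rule 1 ✓; rule 2 ✓.

R R C N R N N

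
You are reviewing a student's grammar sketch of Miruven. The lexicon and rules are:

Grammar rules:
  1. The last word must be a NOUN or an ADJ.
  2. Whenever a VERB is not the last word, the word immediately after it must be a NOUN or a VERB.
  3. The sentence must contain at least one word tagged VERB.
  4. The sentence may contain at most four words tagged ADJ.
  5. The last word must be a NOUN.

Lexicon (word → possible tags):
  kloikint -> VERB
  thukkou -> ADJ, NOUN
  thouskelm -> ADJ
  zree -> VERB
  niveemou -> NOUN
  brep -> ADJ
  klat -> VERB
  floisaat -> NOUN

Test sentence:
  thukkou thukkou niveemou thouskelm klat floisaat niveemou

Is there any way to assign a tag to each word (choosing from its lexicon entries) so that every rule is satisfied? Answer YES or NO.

Candidates per position — 1:thukkou {ADJ,NOUN}; 2:thukkou {ADJ,NOUN}; 3:niveemou {NOUN}; 4:thouskelm {ADJ}; 5:klat {VERB}; 6:floisaat {NOUN}; 7:niveemou {NOUN}.
One satisfying assignment: NOUN NOUN NOUN ADJ VERB NOUN NOUN.
Verifying each rule — rule 1 satisfied; rule 2 satisfied; rule 3 satisfied; rule 4 satisfied; rule 5 satisfied.

YES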